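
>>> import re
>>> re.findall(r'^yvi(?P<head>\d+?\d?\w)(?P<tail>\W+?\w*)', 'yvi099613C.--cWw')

[('099613C', '.')]

Pattern: anchored at the start of the string; then the literal 'y', then the literal 'vi'; then one or more of a digit (lazy), then optionally a digit, then a word character (captured as 'head'); then one or more of a non-word character (lazy), then zero or more of a word character (captured as 'tail').
The `?` after the quantifier makes it lazy — it takes as little as possible before letting the rest of the pattern try.
Walking the string: at [0:11] match 'yvi099613C.', groups = ('099613C', '.').
`findall` packs the 2 group values into a tuple for every match.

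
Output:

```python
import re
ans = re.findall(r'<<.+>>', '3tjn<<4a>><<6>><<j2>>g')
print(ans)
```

['<<4a>><<6>><<j2>>']

Walking the string: at [4:21] → '<<4a>><<6>><<j2>>'.
No capturing groups, so `findall` returns the 1 full match string.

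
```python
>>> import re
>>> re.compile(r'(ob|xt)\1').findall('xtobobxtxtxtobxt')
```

`\1` has to match the exact text group 1 already captured.
With a single group, `findall` returns only what that group captured — 2 items.

['ob', 'xt']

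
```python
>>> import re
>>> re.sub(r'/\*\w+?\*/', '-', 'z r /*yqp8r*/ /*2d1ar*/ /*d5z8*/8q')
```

Every occurrence is swapped for '-'.

'z r - - -8q'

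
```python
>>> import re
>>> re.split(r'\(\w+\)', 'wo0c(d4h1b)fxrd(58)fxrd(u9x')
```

['wo0c', 'fxrd', 'fxrd(u9x']

The string is cut at each match, leaving 3 pieces.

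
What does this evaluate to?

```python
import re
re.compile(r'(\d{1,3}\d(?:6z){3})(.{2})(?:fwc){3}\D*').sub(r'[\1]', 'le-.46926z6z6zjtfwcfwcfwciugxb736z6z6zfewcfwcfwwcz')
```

'le-.[46926z6z6z]736z6z6zfewcfwcfwwcz'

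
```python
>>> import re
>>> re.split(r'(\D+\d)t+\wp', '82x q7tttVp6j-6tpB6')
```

['82', 'x q7', '6j-6tpB6']

The pattern matches one or more of a non-digit, then a digit (captured); then one or more of the literal 't', then a word character, then the literal 'p'.
Matches to split on: at [2:11] → 'x q7tttVp'.
Because the pattern has a capturing group, `split` also inserts each captured text between the pieces.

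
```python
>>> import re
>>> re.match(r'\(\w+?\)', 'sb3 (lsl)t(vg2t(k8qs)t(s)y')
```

None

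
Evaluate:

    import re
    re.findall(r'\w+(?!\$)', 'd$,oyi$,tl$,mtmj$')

Because the assertion is negative and zero-width, positions next to the forbidden text are skipped.
Walking the string: at [3:5] → 'oy'; at [8:9] → 't'; at [12:15] → 'mtm'.
Since nothing is captured, `findall` lists the 3 matched substrings directly.

['oy', 't', 'mtm']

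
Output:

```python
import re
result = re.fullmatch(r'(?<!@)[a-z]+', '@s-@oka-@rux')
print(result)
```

`(?!…)`/`(?<!…)` only lets a position through if the neighbouring text does NOT match; no characters are consumed.
`re.fullmatch` is like wrapping the pattern in `^…$` (in single-line mode).
Here the pattern can't cover the whole string, so the call returns None.

None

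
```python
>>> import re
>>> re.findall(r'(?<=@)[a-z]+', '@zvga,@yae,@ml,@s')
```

The positive lookaround only admits positions where the adjacent text matches; those characters stay outside the span.
With no groups in the pattern, `findall` gives back each whole match — 4 here.

['zvga', 'yae', 'ml', 's']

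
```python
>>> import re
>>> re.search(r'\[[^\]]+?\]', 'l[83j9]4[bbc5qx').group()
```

'[83j9]'

Unlike `match`, `search` isn't anchored — it looks for the pattern anywhere in the string.
The match spans [1:7] → '[83j9]'.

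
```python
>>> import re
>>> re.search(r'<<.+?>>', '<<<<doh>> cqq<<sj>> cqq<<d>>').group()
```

'<<<<doh>>'

The `?` after the quantifier makes it lazy — it takes as little as possible before letting the rest of the pattern try.
The match spans [0:9] → '<<<<doh>>'.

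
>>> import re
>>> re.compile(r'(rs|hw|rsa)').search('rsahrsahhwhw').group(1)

The match spans [0:2] → 'rs'.
Captured: group 1 = 'rs'.

'rs'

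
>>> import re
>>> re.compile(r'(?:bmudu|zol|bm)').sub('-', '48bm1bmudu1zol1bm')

'48-1-1-1-'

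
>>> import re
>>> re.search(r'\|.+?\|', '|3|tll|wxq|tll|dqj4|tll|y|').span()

A non-greedy quantifier consumes as few characters as it can — just enough that the remainder of the pattern still matches from where it stops; whatever follows it matches normally.
The match spans [0:3] → '|3|'.

(0, 3)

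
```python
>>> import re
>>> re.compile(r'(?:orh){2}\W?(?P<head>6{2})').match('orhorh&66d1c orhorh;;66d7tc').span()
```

(0, 9)

With `match`, the pattern is implicitly anchored at the beginning.
The match spans [0:9] → 'orhorh&66'.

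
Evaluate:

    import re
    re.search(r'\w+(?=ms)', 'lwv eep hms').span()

The lookaround is zero-width — it requires the adjacent text to match without consuming it, so the asserted text isn't part of the match.
`re.search` tries every starting position until one works.
The match spans [8:9] → 'h'.

(8, 9)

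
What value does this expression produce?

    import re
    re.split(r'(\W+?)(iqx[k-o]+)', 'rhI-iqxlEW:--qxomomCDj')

['rhI', '-', 'iqxl', 'EW:--qxomomCDj']

With a capturing group present, the delimiter's captured portion is kept in the result list.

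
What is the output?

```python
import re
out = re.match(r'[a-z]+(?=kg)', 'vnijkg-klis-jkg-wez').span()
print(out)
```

The `(?=…)`/`(?<=…)` assertion just peeks at neighbouring text; it doesn't advance the match position.
`re.match` only tries the pattern at the start of the string.
The match spans [0:4] → 'vnij'.

(0, 4)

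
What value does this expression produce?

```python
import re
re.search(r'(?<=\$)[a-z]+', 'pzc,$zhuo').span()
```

Lookahead/lookbehind check context without consuming it, so the matched span excludes the asserted characters.
The match spans [5:9] → 'zhuo'.

(5, 9)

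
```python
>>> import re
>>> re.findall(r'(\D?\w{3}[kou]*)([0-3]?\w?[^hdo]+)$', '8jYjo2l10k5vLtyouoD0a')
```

[('vLtyouo', 'D0a')]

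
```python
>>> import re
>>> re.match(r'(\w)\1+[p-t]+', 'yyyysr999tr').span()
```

(0, 6)

With `match`, the pattern is implicitly anchored at the beginning.
The match spans [0:6] → 'yyyysr'.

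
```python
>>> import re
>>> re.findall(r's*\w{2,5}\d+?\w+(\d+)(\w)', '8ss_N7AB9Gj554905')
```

[('0', '5')]

This matches zero or more of the literal 's', then 2 to 5 of a word character; then one or more of a digit (lazy), then one or more of a word character; then one or more of a digit (captured); then a word character (captured).
2 groups means the one result is a tuple of 2 captured strings — 1 here.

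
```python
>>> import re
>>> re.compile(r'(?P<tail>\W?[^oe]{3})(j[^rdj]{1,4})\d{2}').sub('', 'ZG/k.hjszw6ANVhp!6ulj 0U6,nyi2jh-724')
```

'ZG/k.hjszw6ANVhp!6ulj 0U6,n'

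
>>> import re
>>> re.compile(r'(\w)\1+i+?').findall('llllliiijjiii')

`\1` has to match the exact text group 1 already captured.
Scanning left to right: at [0:6] match 'llllli', group 1 = 'l'; at [8:11] match 'jji', group 1 = 'j'.
Because there's exactly one group, `findall` drops the full match and keeps group 1 from each hit.

['l', 'j']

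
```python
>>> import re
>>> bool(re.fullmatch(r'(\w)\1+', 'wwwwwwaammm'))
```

False

`re.fullmatch` requires the pattern to consume the entire string.
Here the string isn't matched end-to-end, so the call returns None, and `bool(None)` is False.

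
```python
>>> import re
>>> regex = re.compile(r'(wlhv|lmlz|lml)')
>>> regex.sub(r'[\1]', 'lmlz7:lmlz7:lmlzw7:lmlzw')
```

Alternation isn't longest-match — the leftmost alternative that fits at this position is chosen.
Matches: at [0:4] → 'lmlz'; at [6:10] → 'lmlz'; at [12:16] → 'lmlz'; at [19:23] → 'lmlz'.
Each match is replaced using the text its own group 1 captured.

'[lmlz]7:[lmlz]7:[lmlz]w7:[lmlz]w'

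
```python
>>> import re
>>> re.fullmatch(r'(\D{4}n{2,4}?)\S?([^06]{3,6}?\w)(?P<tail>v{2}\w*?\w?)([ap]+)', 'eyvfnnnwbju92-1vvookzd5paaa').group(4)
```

The match spans [0:27] → 'eyvfnnnwbju92-1vvookzd5paaa'.
Captured: group 1 = 'eyvfnnn', group 2 = 'bju92-1', group 3 = 'vvookzd5', group 4 = 'paaa'.

'paaa'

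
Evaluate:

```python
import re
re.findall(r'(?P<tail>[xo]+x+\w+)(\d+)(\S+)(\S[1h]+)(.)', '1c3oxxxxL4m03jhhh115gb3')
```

This matches one or more of one of [xo], then one or more of a literal 'x', then one or more of a word character (captured as 'tail'); then one or more of a digit (captured); then one or more of a non-whitespace character (captured); then a non-whitespace character, then one or more of one of [1h] (captured); then any character (captured).
5 groups means the one result is a tuple of 5 captured strings — 1 here.

[('oxxxxL4m0', '3', 'jhhh', '11', '5')]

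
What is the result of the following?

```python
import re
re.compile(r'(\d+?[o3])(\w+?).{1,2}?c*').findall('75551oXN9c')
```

Pattern: one or more of a digit (lazy), then one of [o3] (captured); then one or more of a word character (lazy) (captured); then 1 to 2 of any character (lazy), then zero or more of a literal 'c'.
A `+?`/`*?`/`{m,n}?` starts at its minimum and grows only as far as needed for what follows to match.
Walking the string: at [0:8] match '75551oXN', groups = ('75551o', 'X').
With 2 capturing groups, `findall` returns a 2-tuple per match.

[('75551o', 'X')]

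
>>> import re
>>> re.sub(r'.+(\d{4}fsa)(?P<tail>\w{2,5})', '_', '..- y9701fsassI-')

The pattern matches one or more of any character; then exactly 4 of a digit, then the literal 'fsa' (captured); then 2 to 5 of a word character (captured as 'tail').
`sub` substitutes '_' at each match site.

'_-'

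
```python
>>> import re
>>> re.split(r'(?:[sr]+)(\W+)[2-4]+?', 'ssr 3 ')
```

['', ' ', ' ']

The group in the pattern means `split` returns the separators' captures alongside the pieces.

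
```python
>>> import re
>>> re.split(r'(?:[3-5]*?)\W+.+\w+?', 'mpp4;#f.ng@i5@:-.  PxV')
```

Splitting on the pattern gives 2 pieces.

['mpp', '']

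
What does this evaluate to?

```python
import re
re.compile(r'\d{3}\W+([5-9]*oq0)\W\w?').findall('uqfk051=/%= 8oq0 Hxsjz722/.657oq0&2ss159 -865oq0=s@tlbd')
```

Pattern: exactly 3 of a digit, then one or more of a non-word character; then zero or more of a character in [5-9], then the literal 'oq0' (captured); then a non-word character, then optionally a word character.
With a single group, `findall` returns only what that group captured — 3 items.

['8oq0', '657oq0', '865oq0']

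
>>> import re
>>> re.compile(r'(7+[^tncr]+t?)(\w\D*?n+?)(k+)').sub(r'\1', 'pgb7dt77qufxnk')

'pgb7dt77quf'

Pattern: one or more of the literal '7', then one or more of any character except [tncr], then optionally the literal 't' (captured); then a word character, then zero or more of a non-digit (lazy), then one or more of the literal 'n' (lazy) (captured); then one or more of a literal 'k' (captured).
Matches: at [6:14] → '77qufxnk'.
`\1` in the replacement pulls in group 1's text for each match.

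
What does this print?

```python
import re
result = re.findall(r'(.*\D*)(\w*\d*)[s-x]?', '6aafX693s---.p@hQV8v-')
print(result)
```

[('6aafX693s---.p@hQV8v-', ''), ('', '')]

`findall` packs the 2 group values into a tuple for every match.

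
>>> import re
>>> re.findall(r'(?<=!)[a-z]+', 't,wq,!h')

['h']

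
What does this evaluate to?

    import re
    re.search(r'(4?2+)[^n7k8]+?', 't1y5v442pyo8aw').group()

'42p'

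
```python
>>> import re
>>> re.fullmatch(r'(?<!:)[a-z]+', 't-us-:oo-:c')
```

None

For `fullmatch`, every character of the input must be accounted for by the pattern.
Here there's no way to consume every character, so the call returns None.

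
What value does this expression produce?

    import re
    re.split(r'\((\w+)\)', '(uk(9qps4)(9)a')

['(uk', '9qps4', '', '9', 'a']

The group in the pattern means `split` returns the separators' captures alongside the pieces.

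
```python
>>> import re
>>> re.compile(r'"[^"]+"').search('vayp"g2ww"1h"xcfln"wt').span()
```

(4, 10)

`search` walks the string left to right and returns the first match it finds.
The match spans [4:10] → '"g2ww"'.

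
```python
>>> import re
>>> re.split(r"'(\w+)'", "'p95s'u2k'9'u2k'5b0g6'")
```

Because the pattern has a capturing group, `split` also inserts each captured text between the pieces.

['', 'p95s', 'u2k', '9', 'u2k', '5b0g6', '']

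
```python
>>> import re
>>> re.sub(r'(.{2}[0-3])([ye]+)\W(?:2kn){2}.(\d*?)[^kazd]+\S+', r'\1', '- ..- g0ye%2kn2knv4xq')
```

The pattern matches exactly 2 of any character, then a character in [0-3] (captured); then one or more of one of [ye] (captured); then a non-word character, then the literal '2kn' repeated 2 times, then any character; then zero or more of a digit (lazy) (captured); then one or more of any character except [kazd], then one or more of a non-whitespace character.
`\1` in the replacement pulls in group 1's text for each match.

'- ..- g0'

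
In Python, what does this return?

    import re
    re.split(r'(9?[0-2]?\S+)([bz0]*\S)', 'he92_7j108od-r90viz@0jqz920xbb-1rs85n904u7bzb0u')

['', 'he92_7j108od-r90viz@0jqz920xbb-1rs85n904u7bzb0', 'u', '']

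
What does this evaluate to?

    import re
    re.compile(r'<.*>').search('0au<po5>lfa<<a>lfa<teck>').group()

'<po5>lfa<<a>lfa<teck>'

The match spans [3:24] → '<po5>lfa<<a>lfa<teck>'.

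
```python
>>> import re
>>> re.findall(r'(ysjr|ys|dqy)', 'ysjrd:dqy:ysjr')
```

The regex engine tests alternatives in the order written; an earlier branch that matches wins even if a later one would match more.
Matches: at [0:4] match 'ysjr', group 1 = 'ysjr'; at [6:9] match 'dqy', group 1 = 'dqy'; at [10:14] match 'ysjr', group 1 = 'ysjr'.
`findall` collects group 1 from each match (3 total).

['ysjr', 'dqy', 'ysjr']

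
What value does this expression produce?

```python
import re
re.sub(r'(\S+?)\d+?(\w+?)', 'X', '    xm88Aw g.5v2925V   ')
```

Each match is replaced by 'X'.

'    XAw XX5V   '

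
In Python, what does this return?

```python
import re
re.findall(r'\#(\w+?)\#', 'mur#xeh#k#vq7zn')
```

Matches: at [3:8] match '#xeh#', group 1 = 'xeh'.
One capturing group, so `findall` returns just the captured substring from the one match — 1 in all.

['xeh']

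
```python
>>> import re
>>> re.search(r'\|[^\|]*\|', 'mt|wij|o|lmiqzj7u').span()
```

The match spans [2:7] → '|wij|'.

(2, 7)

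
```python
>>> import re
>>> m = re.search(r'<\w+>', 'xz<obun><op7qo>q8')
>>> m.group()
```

`re.search` tries every starting position until one works.
The match spans [2:8] → '<obun>'.

'<obun>'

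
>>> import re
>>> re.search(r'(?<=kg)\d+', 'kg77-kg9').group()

Lookahead/lookbehind check context without consuming it, so the matched span excludes the asserted characters.
`re.search` tries every starting position until one works.
The match spans [2:4] → '77'.

'77'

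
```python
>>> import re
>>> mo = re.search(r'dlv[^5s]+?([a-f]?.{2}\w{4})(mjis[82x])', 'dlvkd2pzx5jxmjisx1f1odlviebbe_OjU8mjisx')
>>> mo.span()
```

(0, 17)

Pattern: the literal 'dlv', then one or more of any character except [5s] (lazy); then optionally a character in [a-f], then exactly 2 of any character, then exactly 4 of a word character (captured); then a literal 'm', then the literal 'jis', then one of [82x] (captured).
Unlike `match`, `search` isn't anchored — it looks for the pattern anywhere in the string.
The match spans [0:17] → 'dlvkd2pzx5jxmjisx'.
Captured: group 1 = 'pzx5jx', group 2 = 'mjisx'.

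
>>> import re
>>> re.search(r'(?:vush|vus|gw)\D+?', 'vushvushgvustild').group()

'vushv'

Branches in `(...|...)` are attempted left-to-right; the first branch that allows the whole pattern to succeed is taken.
`re.search` scans for the first position where the pattern succeeds.
The match spans [0:5] → 'vushv'.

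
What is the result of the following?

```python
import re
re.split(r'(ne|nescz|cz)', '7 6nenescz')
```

['7 6', 'ne', '', 'ne', 's', 'cz', '']

Alternation tries branches left to right and keeps the first one that lets the overall match succeed at that position.
`re.split` interleaves the captured-group text with the surrounding fragments.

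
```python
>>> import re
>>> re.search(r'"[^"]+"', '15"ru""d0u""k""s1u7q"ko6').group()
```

'"ru"'

`re.search` scans for the first position where the pattern succeeds.
The match spans [2:6] → '"ru"'.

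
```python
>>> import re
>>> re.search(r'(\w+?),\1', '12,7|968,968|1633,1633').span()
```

(5, 12)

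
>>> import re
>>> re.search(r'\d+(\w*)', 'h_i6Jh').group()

'6Jh'

Pattern: one or more of a digit; then zero or more of a word character (captured).
`re.search` scans for the first position where the pattern succeeds.
The match spans [3:6] → '6Jh'.
Captured: group 1 = 'Jh'.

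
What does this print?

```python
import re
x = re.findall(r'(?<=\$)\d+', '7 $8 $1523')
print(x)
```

['8', '1523']

The `(?=…)`/`(?<=…)` assertion just peeks at neighbouring text; it doesn't advance the match position.
Matches: at [3:4] → '8'; at [6:10] → '1523'.
With no groups in the pattern, `findall` gives back each whole match — 2 here.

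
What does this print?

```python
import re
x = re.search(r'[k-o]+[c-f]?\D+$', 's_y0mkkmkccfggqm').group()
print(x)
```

This matches one or more of a character in [k-o], then optionally a character in [c-f]; then one or more of a non-digit; then anchored at the end.
The match spans [4:16] → 'mkkmkccfggqm'.

mkkmkccfggqm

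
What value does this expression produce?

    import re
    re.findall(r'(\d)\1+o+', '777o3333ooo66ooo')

['7', '3', '6']

The backreference `\1` re-matches whatever the first group consumed, character for character.
One capturing group, so `findall` returns just the captured substring from each match — 3 in all.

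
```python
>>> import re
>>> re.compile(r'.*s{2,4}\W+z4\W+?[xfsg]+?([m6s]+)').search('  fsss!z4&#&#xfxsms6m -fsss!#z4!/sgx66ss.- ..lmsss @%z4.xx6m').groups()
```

This matches zero or more of any character, then 2 to 4 of a literal 's'; then one or more of a non-word character, then the literal 'z4'; then one or more of a non-word character (lazy); then one or more of one of [xfsg] (lazy); then one or more of one of [m6s] (captured).
`re.search` scans for the first position where the pattern succeeds.
The match spans [0:60] → '  fsss!z4&#&#xfxsms6m -fsss!#z4!/sgx66ss.- ..lmsss @%z4.xx6m'.
Captured: group 1 = '6m'.

('6m',)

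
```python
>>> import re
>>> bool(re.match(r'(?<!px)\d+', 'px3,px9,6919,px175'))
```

False

`match` is anchored at position 0; if the pattern doesn't fit there, it returns None.
Here the string doesn't start with a match, so the call returns None, and `bool(None)` is False.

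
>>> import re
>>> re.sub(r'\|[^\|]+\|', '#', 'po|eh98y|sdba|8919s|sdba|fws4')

'po#sdba#sdba|fws4'

Matches: at [2:9] → '|eh98y|'; at [13:20] → '|8919s|'.
Each match is replaced by '#'.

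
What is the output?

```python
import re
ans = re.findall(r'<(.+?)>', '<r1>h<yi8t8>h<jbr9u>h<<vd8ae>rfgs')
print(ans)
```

A `+?`/`*?`/`{m,n}?` starts at its minimum and grows only as far as needed for what follows to match.
One capturing group, so `findall` returns just the captured substring from each match — 4 in all.

['r1', 'yi8t8', 'jbr9u', '<vd8ae']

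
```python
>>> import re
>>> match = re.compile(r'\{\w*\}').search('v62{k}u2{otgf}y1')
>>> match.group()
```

The match spans [3:6] → '{k}'.

'{k}'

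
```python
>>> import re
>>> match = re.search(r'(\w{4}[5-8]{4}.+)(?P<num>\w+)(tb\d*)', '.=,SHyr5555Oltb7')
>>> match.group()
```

'SHyr5555Oltb7'

The match spans [3:16] → 'SHyr5555Oltb7'.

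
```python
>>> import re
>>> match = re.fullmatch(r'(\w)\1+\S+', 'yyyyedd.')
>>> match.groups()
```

`\1` has to match the exact text group 1 already captured.
For `fullmatch`, every character of the input must be accounted for by the pattern.
The match spans [0:8] → 'yyyyedd.'.
Captured: group 1 = 'y'.

('y',)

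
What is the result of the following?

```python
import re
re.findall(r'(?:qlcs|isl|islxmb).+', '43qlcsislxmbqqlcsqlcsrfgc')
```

['qlcsislxmbqqlcsqlcsrfgc']

With no groups in the pattern, `findall` gives back each whole match — 1 here.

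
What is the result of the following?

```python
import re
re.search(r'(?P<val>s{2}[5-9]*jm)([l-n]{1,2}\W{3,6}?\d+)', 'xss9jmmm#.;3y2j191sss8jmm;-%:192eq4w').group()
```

'ss9jmmm#.;3'

Pattern: exactly 2 of the literal 's', then zero or more of a character in [5-9], then the literal 'jm' (captured as 'val'); then 1 to 2 of a character in [l-n], then 3 to 6 of a non-word character (lazy), then one or more of a digit (captured).
The match spans [1:12] → 'ss9jmmm#.;3'.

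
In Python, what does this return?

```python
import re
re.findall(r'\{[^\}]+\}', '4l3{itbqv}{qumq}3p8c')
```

Walking the string: at [3:10] → '{itbqv}'; at [10:16] → '{qumq}'.
Since nothing is captured, `findall` lists the 2 matched substrings directly.

['{itbqv}', '{qumq}']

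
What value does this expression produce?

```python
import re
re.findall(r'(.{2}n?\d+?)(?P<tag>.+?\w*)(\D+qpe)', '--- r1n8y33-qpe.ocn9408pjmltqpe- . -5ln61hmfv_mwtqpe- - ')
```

The pattern matches exactly 2 of any character, then optionally the literal 'n', then one or more of a digit (lazy) (captured); then one or more of any character (lazy), then zero or more of a word character (captured as 'tag'); then one or more of a non-digit, then the literal 'qpe' (captured).
A `+?`/`*?`/`{m,n}?` starts at its minimum and grows only as far as needed for what follows to match.
Matches: at [3:15] match ' r1n8y33-qpe', groups = (' r1', 'n8y33', '-qpe'); at [16:31] match 'ocn9408pjmltqpe', groups = ('ocn9', '408pjml', 'tqpe'); at [34:52] match ' -5ln61hmfv_mwtqpe', groups = (' -5', 'ln61hmfv_mw', 'tqpe').
3 groups means each result is a tuple of 3 captured strings — 3 here.

[(' r1', 'n8y33', '-qpe'), ('ocn9', '408pjml', 'tqpe'), (' -5', 'ln61hmfv_mw', 'tqpe')]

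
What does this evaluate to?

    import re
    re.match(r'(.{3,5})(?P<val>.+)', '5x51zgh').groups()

('5x51z', 'gh')

The pattern matches 3 to 5 of any character (captured); then one or more of any character (captured as 'val').
`match` is anchored at position 0; if the pattern doesn't fit there, it returns None.
The match spans [0:7] → '5x51zgh'.
Captured: group 1 = '5x51z', group 2 = 'gh'.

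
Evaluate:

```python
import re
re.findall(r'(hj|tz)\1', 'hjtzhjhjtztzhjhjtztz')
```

['hj', 'tz', 'hj', 'tz']

`\1` has to match the exact text group 1 already captured.
Matches: at [4:8] match 'hjhj', group 1 = 'hj'; at [8:12] match 'tztz', group 1 = 'tz'; at [12:16] match 'hjhj', group 1 = 'hj'; at [16:20] match 'tztz', group 1 = 'tz'.
`findall` collects group 1 from each match (4 total).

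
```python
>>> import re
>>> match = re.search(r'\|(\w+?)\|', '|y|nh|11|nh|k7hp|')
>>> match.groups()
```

('y',)

`search` walks the string left to right and returns the first match it finds.
The match spans [0:3] → '|y|'.
Captured: group 1 = 'y'.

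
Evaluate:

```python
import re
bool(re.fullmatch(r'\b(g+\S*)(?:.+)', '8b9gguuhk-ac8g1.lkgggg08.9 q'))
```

This matches a word boundary (`\b`, zero-width); then one or more of a literal 'g', then zero or more of a non-whitespace character (captured); then one or more of any character (non-capturing group).
`fullmatch` succeeds only if the pattern covers the string from start to end.
Here the string isn't matched end-to-end, so the call returns None, and `bool(None)` is False.

False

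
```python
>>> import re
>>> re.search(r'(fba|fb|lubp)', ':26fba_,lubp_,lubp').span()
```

(3, 6)

Alternation isn't longest-match — the leftmost alternative that fits at this position is chosen.
Unlike `match`, `search` isn't anchored — it looks for the pattern anywhere in the string.
The match spans [3:6] → 'fba'.
Captured: group 1 = 'fba'.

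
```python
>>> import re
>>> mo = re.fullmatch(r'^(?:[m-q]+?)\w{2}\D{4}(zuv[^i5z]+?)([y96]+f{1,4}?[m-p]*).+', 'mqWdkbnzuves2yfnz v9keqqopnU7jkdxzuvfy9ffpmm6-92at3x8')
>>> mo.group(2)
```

'yfn'

This matches anchored at the start of the string; then one or more of a character in [m-q] (lazy) (non-capturing group); then exactly 2 of a word character, then exactly 4 of a non-digit; then the literal 'zuv', then one or more of any character except [i5z] (lazy) (captured); then one or more of one of [y96], then 1 to 4 of a literal 'f' (lazy), then zero or more of a character in [m-p] (captured); then one or more of any character.
`re.fullmatch` is like wrapping the pattern in `^…$` (in single-line mode).
The match spans [0:53] → 'mqWdkbnzuves2yfnz v9keqqopnU7jkdxzuvfy9ffpmm6-92at3x8'.
Captured: group 1 = 'zuves2', group 2 = 'yfn'.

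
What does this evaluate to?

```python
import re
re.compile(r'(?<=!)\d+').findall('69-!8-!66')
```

['8', '66']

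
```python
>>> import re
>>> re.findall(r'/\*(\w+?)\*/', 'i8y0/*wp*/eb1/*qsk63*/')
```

['wp', 'qsk63']

Matches: at [4:10] match '/*wp*/', group 1 = 'wp'; at [13:22] match '/*qsk63*/', group 1 = 'qsk63'.
Because there's exactly one group, `findall` drops the full match and keeps group 1 from each hit.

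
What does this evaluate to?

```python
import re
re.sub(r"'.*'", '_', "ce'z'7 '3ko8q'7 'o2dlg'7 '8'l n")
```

Matches: at [2:28] → "'z'7 '3ko8q'7 'o2dlg'7 '8'".
Each match is replaced by '_'.

'ce_l n'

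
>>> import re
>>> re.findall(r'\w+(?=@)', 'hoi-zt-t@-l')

['t']

The `(?=…)`/`(?<=…)` assertion just peeks at neighbouring text; it doesn't advance the match position.
Walking the string: at [7:8] → 't'.
Since nothing is captured, `findall` lists the 1 matched substring directly.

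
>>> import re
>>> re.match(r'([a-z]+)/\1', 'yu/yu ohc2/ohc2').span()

A backreference is literal: `\1` must see the identical characters the first group matched.
`re.match` only tries the pattern at the start of the string.
The match spans [0:5] → 'yu/yu'.
Captured: group 1 = 'yu'.

(0, 5)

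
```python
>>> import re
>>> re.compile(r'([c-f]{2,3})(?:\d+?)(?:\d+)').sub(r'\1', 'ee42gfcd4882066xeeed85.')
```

Each match is replaced using the text its own group 1 captured.

'eegfcdxeeed.'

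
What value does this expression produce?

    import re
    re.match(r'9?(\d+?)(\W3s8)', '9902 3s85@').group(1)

The pattern matches optionally a literal '9'; then one or more of a digit (lazy) (captured); then a non-word character, then the literal '3s8' (captured).
`re.match` only tries the pattern at the start of the string.
The match spans [0:8] → '9902 3s8'.
Captured: group 1 = '902', group 2 = ' 3s8'.

'902'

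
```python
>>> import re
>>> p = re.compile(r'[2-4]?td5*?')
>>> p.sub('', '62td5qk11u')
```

'65qk11u'

Because the quantifier is non-greedy, it stops expanding at the earliest point where the rest of the pattern can succeed.
Each match is replaced by ''.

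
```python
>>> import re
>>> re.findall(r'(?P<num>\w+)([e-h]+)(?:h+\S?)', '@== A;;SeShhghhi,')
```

[('SeShhg', 'h')]

`findall` packs the 2 group values into a tuple for every match.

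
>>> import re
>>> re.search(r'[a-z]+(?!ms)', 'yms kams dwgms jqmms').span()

(0, 3)

Because the assertion is negative and zero-width, positions next to the forbidden text are skipped.
`re.search` tries every starting position until one works.
The match spans [0:3] → 'yms'.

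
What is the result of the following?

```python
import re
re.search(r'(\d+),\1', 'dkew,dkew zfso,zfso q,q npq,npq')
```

`\1` is not a pattern — it's the concrete string captured by group 1, re-applied verbatim.
Here nothing in the string fits, so the call returns None.

None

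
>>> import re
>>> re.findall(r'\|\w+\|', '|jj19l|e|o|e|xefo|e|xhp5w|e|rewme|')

['|jj19l|', '|o|', '|xefo|', '|xhp5w|', '|rewme|']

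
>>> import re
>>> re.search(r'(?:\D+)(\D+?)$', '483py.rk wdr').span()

(3, 12)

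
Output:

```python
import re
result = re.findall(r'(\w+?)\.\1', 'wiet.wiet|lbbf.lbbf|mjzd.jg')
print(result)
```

['wiet', 'lbbf']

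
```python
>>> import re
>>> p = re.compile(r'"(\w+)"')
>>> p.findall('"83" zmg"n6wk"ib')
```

['83', 'n6wk']

Because there's exactly one group, `findall` drops the full match and keeps group 1 from each hit.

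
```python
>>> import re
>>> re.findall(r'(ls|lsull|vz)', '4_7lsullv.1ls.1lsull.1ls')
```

['ls', 'ls', 'ls', 'ls']

Alternation tries branches left to right and keeps the first one that lets the overall match succeed at that position.
Scanning left to right: at [3:5] match 'ls', group 1 = 'ls'; at [11:13] match 'ls', group 1 = 'ls'; at [15:17] match 'ls', group 1 = 'ls'; at [22:24] match 'ls', group 1 = 'ls'.
With a single group, `findall` returns only what that group captured — 4 items.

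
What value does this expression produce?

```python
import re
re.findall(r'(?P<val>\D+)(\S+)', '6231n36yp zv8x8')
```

[('n', '36yp'), (' zv', '8x8')]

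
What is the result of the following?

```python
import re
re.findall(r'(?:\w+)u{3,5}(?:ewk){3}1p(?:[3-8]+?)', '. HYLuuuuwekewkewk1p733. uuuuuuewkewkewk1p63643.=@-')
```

['uuuuuuewkewkewk1p6']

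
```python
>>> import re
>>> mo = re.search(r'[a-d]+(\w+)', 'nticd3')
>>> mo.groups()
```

The pattern matches one or more of a character in [a-d]; then one or more of a word character (captured).
`re.search` tries every starting position until one works.
The match spans [3:6] → 'cd3'.
Captured: group 1 = '3'.

('3',)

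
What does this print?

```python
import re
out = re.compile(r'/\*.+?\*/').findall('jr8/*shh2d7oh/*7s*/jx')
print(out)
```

With no groups in the pattern, `findall` gives back each whole match — 1 here.

['/*shh2d7oh/*7s*/']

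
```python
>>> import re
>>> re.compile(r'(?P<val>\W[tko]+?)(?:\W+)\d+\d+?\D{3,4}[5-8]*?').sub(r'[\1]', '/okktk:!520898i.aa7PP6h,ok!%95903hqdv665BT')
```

'[/okktk]7PP6h[,ok]665BT'

The pattern matches a non-word character, then one or more of one of [tko] (lazy) (captured as 'val'); then one or more of a non-word character (non-capturing group); then one or more of a digit, then one or more of a digit (lazy), then 3 to 4 of a non-digit; then zero or more of a character in [5-8] (lazy).
Matches: at [0:18] → '/okktk:!520898i.aa'; at [23:37] → ',ok!%95903hqdv'.
Each match is replaced using the text its own group 1 captured.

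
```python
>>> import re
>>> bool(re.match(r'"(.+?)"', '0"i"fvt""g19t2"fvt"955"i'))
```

False

`match` is anchored at position 0; if the pattern doesn't fit there, it returns None.
Here the pattern fails at index 0, so the call returns None, and `bool(None)` is False.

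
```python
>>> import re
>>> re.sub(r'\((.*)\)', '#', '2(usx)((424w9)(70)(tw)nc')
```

Every occurrence is swapped for '#'.

'2#nc'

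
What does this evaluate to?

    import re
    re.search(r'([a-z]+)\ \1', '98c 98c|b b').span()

(8, 11)

`\1` has to match the exact text group 1 already captured.
`re.search` tries every starting position until one works.
The match spans [8:11] → 'b b'.
Captured: group 1 = 'b'.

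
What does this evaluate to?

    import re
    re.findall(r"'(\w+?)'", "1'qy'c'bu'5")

['qy', 'bu']

Walking the string: at [1:5] match "'qy'", group 1 = 'qy'; at [6:10] match "'bu'", group 1 = 'bu'.
One capturing group, so `findall` returns just the captured substring from each match — 2 in all.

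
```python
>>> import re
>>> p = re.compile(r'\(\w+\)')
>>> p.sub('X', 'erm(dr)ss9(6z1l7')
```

'ermXss9(6z1l7'

Matches: at [3:7] → '(dr)'.
Every occurrence is swapped for 'X'.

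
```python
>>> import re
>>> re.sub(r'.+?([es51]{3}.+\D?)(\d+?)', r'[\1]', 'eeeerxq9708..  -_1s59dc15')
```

The `?` after the quantifier makes it lazy — it takes as little as possible before letting the rest of the pattern try.
`\1` in the replacement pulls in group 1's text for each match.

'[eeerxq9708..  -_1s59dc1]'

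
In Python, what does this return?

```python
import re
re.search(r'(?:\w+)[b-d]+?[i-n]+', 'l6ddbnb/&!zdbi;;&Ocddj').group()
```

'l6ddbn'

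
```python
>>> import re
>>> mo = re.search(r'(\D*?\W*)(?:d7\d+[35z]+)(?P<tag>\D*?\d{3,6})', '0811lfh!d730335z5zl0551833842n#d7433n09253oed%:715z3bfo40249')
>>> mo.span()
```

Pattern: zero or more of a non-digit (lazy), then zero or more of a non-word character (captured); then the literal 'd7', then one or more of a digit, then one or more of one of [35z] (non-capturing group); then zero or more of a non-digit (lazy), then 3 to 6 of a digit (captured as 'tag').
`re.search` tries every starting position until one works.
The match spans [4:25] → 'lfh!d730335z5zl055183'.
Captured: group 1 = 'lfh!', group 2 = 'l055183'.

(4, 25)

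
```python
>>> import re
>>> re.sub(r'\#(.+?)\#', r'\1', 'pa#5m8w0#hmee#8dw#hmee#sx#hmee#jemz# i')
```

'pa5m8w0hmee8dwhmeesxhmeejemz i'

A non-greedy quantifier consumes as few characters as it can — just enough that the remainder of the pattern still matches from where it stops; whatever follows it matches normally.
Matches: at [2:9] → '#5m8w0#'; at [13:18] → '#8dw#'; at [22:26] → '#sx#'; at [30:36] → '#jemz#'.
The replacement refers to a captured group, so each match is rewritten using its own captured text.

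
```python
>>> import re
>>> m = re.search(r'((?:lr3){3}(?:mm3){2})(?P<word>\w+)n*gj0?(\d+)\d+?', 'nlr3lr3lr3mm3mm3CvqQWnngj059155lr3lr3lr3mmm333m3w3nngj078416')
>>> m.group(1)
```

'lr3lr3lr3mm3mm3'

Pattern: the literal 'lr3' repeated 3 times, then the literal 'mm3' repeated 2 times (captured); then one or more of a word character (captured as 'word'); then zero or more of a literal 'n', then the literal 'gj', then optionally a literal '0'; then one or more of a digit (captured); then one or more of a digit (lazy).
Unlike `match`, `search` isn't anchored — it looks for the pattern anywhere in the string.
The match spans [1:60] → 'lr3lr3lr3mm3mm3CvqQWnngj059155lr3lr3lr3mmm333m3w3nngj078416'.
Captured: group 1 = 'lr3lr3lr3mm3mm3', group 2 = 'CvqQWnngj059155lr3lr3lr3mmm333m3w3nn', group 3 = '7841'.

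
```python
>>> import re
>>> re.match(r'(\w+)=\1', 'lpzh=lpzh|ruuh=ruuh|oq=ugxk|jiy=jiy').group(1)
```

'lpzh'

The match spans [0:9] → 'lpzh=lpzh'.
Captured: group 1 = 'lpzh'.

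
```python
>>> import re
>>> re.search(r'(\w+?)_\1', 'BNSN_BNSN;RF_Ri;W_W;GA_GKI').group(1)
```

'BNSN'

The match spans [0:9] → 'BNSN_BNSN'.
Captured: group 1 = 'BNSN'.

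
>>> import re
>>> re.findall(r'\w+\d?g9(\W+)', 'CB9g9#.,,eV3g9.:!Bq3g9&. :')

['#.,,', '.:!', '&. :']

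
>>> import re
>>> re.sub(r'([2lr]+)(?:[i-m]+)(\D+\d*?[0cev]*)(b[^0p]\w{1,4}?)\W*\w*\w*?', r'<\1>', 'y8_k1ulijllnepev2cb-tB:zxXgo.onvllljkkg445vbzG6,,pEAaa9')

Lazy quantifiers expand one character at a time until the remainder of the pattern can match.
`\1` in the replacement pulls in group 1's text for each match.

'y8_k1u<l>:zxXgo.onv<lll>,,pEAaa9'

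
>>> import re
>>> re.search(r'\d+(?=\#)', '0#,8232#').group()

'0'

Because the assertion is zero-width, the text it checks is not consumed and won't appear in the result.
The match spans [0:1] → '0'.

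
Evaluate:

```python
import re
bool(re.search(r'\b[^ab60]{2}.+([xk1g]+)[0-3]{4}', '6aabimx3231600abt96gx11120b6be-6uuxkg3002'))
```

False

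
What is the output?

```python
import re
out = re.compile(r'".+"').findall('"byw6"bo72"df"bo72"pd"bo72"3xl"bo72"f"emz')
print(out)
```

['"byw6"bo72"df"bo72"pd"bo72"3xl"bo72"f"']

Since nothing is captured, `findall` lists the 1 matched substring directly.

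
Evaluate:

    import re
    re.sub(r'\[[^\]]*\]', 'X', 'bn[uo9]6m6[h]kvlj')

'bnX6m6Xkvlj'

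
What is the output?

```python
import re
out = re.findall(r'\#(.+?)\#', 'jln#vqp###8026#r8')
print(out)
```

['vqp', '#8026']

A `+?`/`*?`/`{m,n}?` starts at its minimum and grows only as far as needed for what follows to match.
Scanning left to right: at [3:8] match '#vqp#', group 1 = 'vqp'; at [8:15] match '##8026#', group 1 = '#8026'.
With a single group, `findall` returns only what that group captured — 2 items.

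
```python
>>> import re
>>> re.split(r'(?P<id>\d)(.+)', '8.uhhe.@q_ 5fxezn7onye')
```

The pattern matches a digit (captured as 'id'); then one or more of any character (captured).
Matches to split on: at [0:22] → '8.uhhe.@q_ 5fxezn7onye'.
`re.split` interleaves the captured-group text with the surrounding fragments.

['', '8', '.uhhe.@q_ 5fxezn7onye', '']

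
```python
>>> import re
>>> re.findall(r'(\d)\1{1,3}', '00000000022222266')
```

['0', '0', '2', '2', '6']

After group 1 captures some text, `\1` only succeeds where that same text appears again.
With a single group, `findall` returns only what that group captured — 5 items.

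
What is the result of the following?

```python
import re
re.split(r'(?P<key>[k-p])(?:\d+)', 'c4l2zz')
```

Because the pattern has a capturing group, `split` also inserts each captured text between the pieces.

['c4', 'l', 'zz']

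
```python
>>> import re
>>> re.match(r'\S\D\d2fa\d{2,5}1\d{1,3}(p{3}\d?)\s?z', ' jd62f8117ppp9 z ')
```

None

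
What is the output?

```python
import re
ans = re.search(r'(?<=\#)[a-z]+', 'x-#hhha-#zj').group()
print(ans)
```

The positive lookaround only admits positions where the adjacent text matches; those characters stay outside the span.
Unlike `match`, `search` isn't anchored — it looks for the pattern anywhere in the string.
The match spans [3:7] → 'hhha'.

hhha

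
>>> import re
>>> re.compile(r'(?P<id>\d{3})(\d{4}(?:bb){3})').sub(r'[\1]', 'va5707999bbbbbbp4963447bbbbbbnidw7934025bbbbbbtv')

Pattern: exactly 3 of a digit (captured as 'id'); then exactly 4 of a digit, then the literal 'bb' repeated 3 times (captured).
Matches: at [2:15] → '5707999bbbbbb'; at [16:29] → '4963447bbbbbb'; at [33:46] → '7934025bbbbbb'.
The replacement refers to a captured group, so each match is rewritten using its own captured text.

'va[570]p[496]nidw[793]tv'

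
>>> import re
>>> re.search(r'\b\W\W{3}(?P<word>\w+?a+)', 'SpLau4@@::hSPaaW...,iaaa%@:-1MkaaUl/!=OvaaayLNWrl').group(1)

The match spans [6:15] → '@@::hSPaa'.
Captured: group 1 = 'hSPaa'.

'hSPaa'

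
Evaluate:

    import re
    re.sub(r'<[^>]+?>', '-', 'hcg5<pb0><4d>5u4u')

'hcg5--5u4u'

Every occurrence is swapped for '-'.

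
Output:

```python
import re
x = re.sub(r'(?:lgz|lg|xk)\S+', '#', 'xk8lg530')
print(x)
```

Matches: at [0:8] → 'xk8lg530'.
`sub` substitutes '#' at each match site.

#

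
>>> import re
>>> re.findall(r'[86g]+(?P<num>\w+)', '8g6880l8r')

Pattern: one or more of one of [86g]; then one or more of a word character (captured as 'num').
Matches: at [0:9] match '8g6880l8r', group 1 = '0l8r'.
Because there's exactly one group, `findall` drops the full match and keeps group 1 from the one hit.

['0l8r']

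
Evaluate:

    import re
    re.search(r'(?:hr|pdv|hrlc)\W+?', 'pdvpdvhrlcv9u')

None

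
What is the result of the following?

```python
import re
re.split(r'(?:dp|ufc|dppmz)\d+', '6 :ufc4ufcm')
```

Matches to split on: at [3:7] → 'ufc4'.
Splitting on the pattern gives 2 pieces.

['6 :', 'ufcm']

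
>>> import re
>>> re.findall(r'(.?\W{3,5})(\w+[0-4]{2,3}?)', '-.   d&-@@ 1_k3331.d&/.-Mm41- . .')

[('d&-@@ ', '1_k3331'), ('d&/.-', 'Mm41')]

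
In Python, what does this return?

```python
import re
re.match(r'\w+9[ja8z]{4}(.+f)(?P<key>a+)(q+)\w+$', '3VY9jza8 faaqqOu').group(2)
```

'aa'

The match spans [0:16] → '3VY9jza8 faaqqOu'.
Captured: group 1 = ' f', group 2 = 'aa', group 3 = 'qq'.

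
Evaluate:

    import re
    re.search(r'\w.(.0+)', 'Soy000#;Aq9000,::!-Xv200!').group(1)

The pattern matches a word character; then any character; then any character, then one or more of a literal '0' (captured).
`re.search` scans for the first position where the pattern succeeds.
The match spans [0:6] → 'Soy000'.
Captured: group 1 = 'y000'.

'y000'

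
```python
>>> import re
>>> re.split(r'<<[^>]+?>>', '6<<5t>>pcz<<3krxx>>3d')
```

['6', 'pcz', '3d']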